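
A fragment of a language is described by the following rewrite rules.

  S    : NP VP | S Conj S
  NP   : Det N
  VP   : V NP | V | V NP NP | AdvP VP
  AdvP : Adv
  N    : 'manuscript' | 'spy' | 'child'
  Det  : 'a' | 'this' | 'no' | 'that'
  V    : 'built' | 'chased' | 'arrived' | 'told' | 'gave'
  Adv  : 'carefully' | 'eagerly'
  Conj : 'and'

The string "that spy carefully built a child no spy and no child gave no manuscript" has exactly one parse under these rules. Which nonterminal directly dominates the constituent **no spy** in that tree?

VP

[S [S [NP [Det that] [N spy]] [VP [AdvP [Adv carefully]] [VP [V built] [NP [Det a] [N child]] [NP [Det no] [N spy]]]]] [Conj and] [S [NP [Det no] [N child]] [VP [V gave] [NP [Det no] [N manuscript]]]]]
The span 'no spy' is the NP node built by NP → Det N.
Its mother is the VP built by VP → V NP NP.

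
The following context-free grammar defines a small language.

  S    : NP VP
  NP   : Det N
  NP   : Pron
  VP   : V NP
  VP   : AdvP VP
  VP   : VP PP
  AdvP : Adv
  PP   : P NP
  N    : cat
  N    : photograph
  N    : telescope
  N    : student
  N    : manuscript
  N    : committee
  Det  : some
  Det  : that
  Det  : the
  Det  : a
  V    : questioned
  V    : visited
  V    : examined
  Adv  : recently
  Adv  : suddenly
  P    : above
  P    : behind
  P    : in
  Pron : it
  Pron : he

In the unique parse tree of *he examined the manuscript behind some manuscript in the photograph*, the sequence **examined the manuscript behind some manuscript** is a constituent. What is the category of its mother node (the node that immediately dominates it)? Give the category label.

[S [NP [Pron he]] [VP [VP [VP [V examined] [NP [Det the] [N manuscript]]] [PP [P behind] [NP [Det some] [N manuscript]]]] [PP [P in] [NP [Det the] [N photograph]]]]]
The span 'examined the manuscript behind some manuscript' is the VP node built by VP → VP PP.
Its mother is the VP built by VP → VP PP.

VP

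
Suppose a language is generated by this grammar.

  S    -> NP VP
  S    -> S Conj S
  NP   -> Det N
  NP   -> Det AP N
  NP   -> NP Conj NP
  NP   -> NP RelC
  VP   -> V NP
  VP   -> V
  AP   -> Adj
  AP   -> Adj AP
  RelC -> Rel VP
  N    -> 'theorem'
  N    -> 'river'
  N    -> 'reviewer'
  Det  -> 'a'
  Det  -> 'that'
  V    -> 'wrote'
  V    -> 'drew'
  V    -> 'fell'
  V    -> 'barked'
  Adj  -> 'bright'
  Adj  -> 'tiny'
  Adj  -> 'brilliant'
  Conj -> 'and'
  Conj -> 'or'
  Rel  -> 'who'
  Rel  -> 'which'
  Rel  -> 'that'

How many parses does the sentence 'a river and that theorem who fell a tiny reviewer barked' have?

2

The two bracketings:
[S [NP [NP [Det a] [N river]] [Conj and] [NP [NP [Det that] [N theorem]] [RelC [Rel who] [VP [V fell] [NP [Det a] [AP [Adj tiny]] [N reviewer]]]]]] [VP [V barked]]]
[S [NP [NP [NP [Det a] [N river]] [Conj and] [NP [Det that] [N theorem]]] [RelC [Rel who] [VP [V fell] [NP [Det a] [AP [Adj tiny]] [N reviewer]]]]] [VP [V barked]]]
The trees differ in how a recursive rule is bracketed over the same span.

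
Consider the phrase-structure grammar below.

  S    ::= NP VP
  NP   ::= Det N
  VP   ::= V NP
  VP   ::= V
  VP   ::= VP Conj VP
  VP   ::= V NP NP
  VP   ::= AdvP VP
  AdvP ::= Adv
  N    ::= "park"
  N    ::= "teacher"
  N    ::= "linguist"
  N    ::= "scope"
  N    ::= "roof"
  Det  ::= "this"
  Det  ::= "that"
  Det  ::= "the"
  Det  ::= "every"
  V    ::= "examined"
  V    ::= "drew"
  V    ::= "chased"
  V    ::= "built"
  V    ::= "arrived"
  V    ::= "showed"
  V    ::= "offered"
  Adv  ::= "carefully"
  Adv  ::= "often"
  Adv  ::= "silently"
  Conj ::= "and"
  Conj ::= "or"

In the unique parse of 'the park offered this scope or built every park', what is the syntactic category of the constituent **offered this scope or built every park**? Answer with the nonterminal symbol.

VP

S
  NP
    Det: the
    N: park
  VP
    VP
      V: offered
      NP
        Det: this
        N: scope
    Conj: or
    VP
      V: built
      NP
        Det: every
        N: park
The span 'offered this scope or built every park' is the VP node built by VP → VP Conj VP.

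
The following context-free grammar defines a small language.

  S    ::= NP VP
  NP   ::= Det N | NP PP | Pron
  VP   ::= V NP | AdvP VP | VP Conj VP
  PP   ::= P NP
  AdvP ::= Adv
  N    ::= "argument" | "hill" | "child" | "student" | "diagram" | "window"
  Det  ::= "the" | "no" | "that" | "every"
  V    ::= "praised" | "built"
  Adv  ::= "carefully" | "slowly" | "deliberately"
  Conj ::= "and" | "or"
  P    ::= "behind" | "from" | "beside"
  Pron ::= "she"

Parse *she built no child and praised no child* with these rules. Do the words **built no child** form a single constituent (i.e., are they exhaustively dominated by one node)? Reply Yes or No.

[S [NP [Pron she]] [VP [VP [V built] [NP [Det no] [N child]]] [Conj and] [VP [V praised] [NP [Det no] [N child]]]]]
The words 'built no child' are exhaustively dominated by a single VP node (built by VP → V NP), so they form a constituent.

Yes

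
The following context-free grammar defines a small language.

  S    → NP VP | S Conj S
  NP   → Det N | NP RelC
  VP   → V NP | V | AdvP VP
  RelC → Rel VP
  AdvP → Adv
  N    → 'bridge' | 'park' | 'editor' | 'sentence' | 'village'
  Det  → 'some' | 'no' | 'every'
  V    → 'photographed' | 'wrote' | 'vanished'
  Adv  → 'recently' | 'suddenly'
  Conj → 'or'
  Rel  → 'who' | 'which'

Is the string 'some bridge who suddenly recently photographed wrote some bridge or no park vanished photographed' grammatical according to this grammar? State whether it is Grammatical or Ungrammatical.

For S → NP VP, every NP-prefix leaves a non-VP remainder: after 'some bridge' the remainder is not a VP; after 'some bridge who suddenly recently photographed' the remainder is not a VP. The alternative S rule S → S Conj S likewise has no satisfying split.

Ungrammatical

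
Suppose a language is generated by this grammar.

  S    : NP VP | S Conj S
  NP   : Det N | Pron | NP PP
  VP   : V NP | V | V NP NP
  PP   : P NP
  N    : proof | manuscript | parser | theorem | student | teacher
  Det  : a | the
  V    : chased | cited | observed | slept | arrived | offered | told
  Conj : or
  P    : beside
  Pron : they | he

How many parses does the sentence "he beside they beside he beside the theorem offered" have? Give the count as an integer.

Two of the 5 distinct bracketings:
[S [NP [NP [Pron he]] [PP [P beside] [NP [NP [Pron they]] [PP [P beside] [NP [NP [Pron he]] [PP [P beside] [NP [Det the] [N theorem]]]]]]]] [VP [V offered]]]
[S [NP [NP [Pron he]] [PP [P beside] [NP [NP [NP [Pron they]] [PP [P beside] [NP [Pron he]]]] [PP [P beside] [NP [Det the] [N theorem]]]]]] [VP [V offered]]]
The trees differ in how a recursive rule is bracketed over the same span.

5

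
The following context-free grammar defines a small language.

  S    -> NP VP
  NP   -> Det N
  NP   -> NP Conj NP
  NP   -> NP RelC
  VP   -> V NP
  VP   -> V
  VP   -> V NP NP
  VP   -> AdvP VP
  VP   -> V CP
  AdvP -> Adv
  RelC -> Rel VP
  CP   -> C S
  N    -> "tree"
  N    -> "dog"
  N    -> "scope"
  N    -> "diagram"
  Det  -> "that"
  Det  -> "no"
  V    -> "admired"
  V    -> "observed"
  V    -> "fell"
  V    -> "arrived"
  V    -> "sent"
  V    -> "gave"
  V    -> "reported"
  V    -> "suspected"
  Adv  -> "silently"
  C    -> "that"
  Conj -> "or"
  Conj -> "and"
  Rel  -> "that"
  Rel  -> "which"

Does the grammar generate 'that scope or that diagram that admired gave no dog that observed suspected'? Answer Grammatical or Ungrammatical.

Ungrammatical

For S → NP VP, every NP-prefix leaves a non-VP remainder: after 'that scope' the remainder is not a VP; after 'that scope or that diagram' the remainder is not a VP; after 'that scope or that diagram that admired' the remainder is not a VP.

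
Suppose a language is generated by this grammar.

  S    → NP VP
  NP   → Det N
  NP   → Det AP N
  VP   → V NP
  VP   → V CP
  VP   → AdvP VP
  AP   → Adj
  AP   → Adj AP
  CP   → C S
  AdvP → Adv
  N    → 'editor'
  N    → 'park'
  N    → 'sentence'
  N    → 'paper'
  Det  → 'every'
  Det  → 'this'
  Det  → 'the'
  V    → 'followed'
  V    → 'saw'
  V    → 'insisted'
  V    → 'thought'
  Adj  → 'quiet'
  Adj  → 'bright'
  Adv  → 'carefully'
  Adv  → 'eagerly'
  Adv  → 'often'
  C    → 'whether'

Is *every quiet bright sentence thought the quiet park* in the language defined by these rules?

[S [NP [Det every] [AP [Adj quiet] [AP [Adj bright]]] [N sentence]] [VP [V thought] [NP [Det the] [AP [Adj quiet]] [N park]]]]
Each bracket corresponds to one application of a listed rule, so the string is derivable from S.

Grammatical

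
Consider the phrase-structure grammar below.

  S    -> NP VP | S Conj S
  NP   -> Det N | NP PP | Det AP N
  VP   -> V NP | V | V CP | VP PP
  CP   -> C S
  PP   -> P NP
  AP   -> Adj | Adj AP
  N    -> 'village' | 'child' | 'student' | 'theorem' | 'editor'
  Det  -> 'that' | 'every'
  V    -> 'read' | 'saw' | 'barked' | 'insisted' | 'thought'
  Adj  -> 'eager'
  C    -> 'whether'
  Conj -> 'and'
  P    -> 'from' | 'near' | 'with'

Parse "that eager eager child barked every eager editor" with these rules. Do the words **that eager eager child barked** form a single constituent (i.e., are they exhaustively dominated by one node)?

No

[S [NP [Det that] [AP [Adj eager] [AP [Adj eager]]] [N child]] [VP [V barked] [NP [Det every] [AP [Adj eager]] [N editor]]]]
The smallest constituent containing 'that eager eager child barked' is the S spanning 'that eager eager child barked every eager editor'; no single node in the tree dominates exactly the given words.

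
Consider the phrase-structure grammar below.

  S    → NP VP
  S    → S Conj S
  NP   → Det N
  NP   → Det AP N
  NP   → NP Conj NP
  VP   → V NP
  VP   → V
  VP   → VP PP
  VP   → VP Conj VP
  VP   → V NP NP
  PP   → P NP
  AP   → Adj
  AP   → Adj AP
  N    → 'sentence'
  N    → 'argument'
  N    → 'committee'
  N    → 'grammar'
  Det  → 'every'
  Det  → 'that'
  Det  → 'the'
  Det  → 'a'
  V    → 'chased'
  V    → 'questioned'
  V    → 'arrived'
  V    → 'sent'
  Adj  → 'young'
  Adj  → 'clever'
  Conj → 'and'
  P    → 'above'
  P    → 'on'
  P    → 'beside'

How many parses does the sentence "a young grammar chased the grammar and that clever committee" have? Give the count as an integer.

1

[S [NP [Det a] [AP [Adj young]] [N grammar]] [VP [V chased] [NP [NP [Det the] [N grammar]] [Conj and] [NP [Det that] [AP [Adj clever]] [N committee]]]]]
No rule offers an alternative attachment or grouping for any span, so this is the only derivation.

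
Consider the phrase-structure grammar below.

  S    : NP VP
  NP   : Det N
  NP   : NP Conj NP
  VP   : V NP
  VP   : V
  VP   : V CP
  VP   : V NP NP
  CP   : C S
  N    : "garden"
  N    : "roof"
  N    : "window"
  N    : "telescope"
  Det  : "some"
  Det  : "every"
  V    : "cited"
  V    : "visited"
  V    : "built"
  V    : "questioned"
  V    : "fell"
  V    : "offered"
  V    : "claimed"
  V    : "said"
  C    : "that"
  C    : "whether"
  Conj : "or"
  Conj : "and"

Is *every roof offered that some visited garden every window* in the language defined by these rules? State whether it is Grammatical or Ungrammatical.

A Det word can never sit immediately before a V word in any string this grammar generates, so the substring 'some visited' rules out a derivation.

Ungrammatical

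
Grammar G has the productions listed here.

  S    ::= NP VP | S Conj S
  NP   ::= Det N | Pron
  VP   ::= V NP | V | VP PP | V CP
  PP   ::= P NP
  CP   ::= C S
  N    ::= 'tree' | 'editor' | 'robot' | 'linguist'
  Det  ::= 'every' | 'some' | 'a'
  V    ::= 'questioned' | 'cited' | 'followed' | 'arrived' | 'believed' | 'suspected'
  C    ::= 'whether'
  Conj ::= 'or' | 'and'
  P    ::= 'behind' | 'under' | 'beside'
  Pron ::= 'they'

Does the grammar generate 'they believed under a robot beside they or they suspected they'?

S
  S
    NP
      Pron: they
    VP
      VP
        VP
          V: believed
        PP
          P: under
          NP
            Det: a
            N: robot
      PP
        P: beside
        NP
          Pron: they
  Conj: or
  S
    NP
      Pron: they
    VP
      V: suspected
      NP
        Pron: they
Every word is introduced by a lexical rule and the phrasal rules combine the resulting categories into a single S.

Grammatical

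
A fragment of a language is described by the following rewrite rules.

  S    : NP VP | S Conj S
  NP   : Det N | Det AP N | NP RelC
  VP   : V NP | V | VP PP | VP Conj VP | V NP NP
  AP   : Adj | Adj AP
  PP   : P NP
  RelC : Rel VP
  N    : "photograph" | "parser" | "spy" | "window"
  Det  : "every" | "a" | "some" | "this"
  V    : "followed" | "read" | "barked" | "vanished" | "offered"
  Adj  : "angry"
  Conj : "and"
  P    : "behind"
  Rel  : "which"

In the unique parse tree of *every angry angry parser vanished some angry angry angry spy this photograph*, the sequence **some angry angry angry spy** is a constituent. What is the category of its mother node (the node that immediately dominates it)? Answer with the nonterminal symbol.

VP

[S [NP [Det every] [AP [Adj angry] [AP [Adj angry]]] [N parser]] [VP [V vanished] [NP [Det some] [AP [Adj angry] [AP [Adj angry] [AP [Adj angry]]]] [N spy]] [NP [Det this] [N photograph]]]]
The span 'some angry angry angry spy' is the NP node built by NP → Det AP N.
Its mother is the VP built by VP → V NP NP.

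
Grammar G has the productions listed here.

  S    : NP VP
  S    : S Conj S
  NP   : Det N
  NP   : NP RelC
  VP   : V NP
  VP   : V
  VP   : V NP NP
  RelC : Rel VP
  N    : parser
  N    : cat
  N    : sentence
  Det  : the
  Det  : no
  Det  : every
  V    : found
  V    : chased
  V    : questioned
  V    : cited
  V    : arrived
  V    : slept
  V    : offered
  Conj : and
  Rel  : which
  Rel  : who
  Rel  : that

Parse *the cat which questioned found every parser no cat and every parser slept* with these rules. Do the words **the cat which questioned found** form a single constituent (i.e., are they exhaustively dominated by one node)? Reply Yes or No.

[S [S [NP [NP [Det the] [N cat]] [RelC [Rel which] [VP [V questioned]]]] [VP [V found] [NP [Det every] [N parser]] [NP [Det no] [N cat]]]] [Conj and] [S [NP [Det every] [N parser]] [VP [V slept]]]]
The smallest constituent containing 'the cat which questioned found' is the S spanning 'the cat which questioned found every parser no cat'; no single node in the tree dominates exactly the given words.

No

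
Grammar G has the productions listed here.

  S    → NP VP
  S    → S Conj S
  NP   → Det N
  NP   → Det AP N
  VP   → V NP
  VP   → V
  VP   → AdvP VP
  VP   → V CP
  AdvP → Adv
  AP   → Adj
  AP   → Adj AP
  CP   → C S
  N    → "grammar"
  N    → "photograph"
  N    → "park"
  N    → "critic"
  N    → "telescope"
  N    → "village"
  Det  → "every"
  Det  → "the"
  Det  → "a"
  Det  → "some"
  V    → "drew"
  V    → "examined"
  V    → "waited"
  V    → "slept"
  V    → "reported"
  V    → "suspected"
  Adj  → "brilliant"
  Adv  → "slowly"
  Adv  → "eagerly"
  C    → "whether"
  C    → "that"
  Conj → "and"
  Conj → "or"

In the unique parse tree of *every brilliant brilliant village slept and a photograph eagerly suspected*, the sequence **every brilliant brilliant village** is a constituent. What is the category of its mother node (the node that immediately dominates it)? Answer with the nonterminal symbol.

[S [S [NP [Det every] [AP [Adj brilliant] [AP [Adj brilliant]]] [N village]] [VP [V slept]]] [Conj and] [S [NP [Det a] [N photograph]] [VP [AdvP [Adv eagerly]] [VP [V suspected]]]]]
The span 'every brilliant brilliant village' is the NP node built by NP → Det AP N.
Its mother is the S built by S → NP VP.

S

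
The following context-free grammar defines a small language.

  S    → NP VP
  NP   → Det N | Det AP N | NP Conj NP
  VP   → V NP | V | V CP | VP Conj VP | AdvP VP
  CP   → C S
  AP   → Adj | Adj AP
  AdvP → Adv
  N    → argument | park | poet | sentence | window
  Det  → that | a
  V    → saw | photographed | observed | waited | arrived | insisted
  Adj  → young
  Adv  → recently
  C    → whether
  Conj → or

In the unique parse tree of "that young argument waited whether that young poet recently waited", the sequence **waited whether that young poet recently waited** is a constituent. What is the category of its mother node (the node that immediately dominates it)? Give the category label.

S
  NP
    Det: that
    AP
      Adj: young
    N: argument
  VP
    V: waited
    CP
      C: whether
      S
        NP
          Det: that
          AP
            Adj: young
          N: poet
        VP
          AdvP
            Adv: recently
          VP
            V: waited
The span 'waited whether that young poet recently waited' is the VP node built by VP → V CP.
Its mother is the S built by S → NP VP.

S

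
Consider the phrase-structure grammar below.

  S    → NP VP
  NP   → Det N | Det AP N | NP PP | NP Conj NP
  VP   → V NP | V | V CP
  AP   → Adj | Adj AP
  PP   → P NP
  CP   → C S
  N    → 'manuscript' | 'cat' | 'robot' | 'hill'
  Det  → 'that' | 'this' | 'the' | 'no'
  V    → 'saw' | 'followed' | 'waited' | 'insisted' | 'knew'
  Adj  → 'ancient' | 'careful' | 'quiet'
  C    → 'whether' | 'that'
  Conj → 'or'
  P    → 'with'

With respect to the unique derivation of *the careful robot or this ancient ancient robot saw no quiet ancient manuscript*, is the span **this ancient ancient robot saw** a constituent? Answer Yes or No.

[S [NP [NP [Det the] [AP [Adj careful]] [N robot]] [Conj or] [NP [Det this] [AP [Adj ancient] [AP [Adj ancient]]] [N robot]]] [VP [V saw] [NP [Det no] [AP [Adj quiet] [AP [Adj ancient]]] [N manuscript]]]]
The smallest constituent containing 'this ancient ancient robot saw' is the S spanning 'the careful robot or this ancient ancient robot saw no quiet ancient manuscript'; no single node in the tree dominates exactly the given words.

No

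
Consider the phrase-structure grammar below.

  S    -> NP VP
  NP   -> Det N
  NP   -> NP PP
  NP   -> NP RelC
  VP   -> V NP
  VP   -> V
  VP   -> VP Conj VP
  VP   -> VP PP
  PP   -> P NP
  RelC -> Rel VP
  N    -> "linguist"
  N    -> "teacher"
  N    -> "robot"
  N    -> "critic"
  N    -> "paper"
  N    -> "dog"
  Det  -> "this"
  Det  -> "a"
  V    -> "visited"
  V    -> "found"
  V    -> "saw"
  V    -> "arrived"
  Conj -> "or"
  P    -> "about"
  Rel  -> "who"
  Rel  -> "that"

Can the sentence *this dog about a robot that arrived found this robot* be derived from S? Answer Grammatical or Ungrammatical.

S
  NP
    NP
      Det: this
      N: dog
    PP
      P: about
      NP
        NP
          Det: a
          N: robot
        RelC
          Rel: that
          VP
            V: arrived
  VP
    V: found
    NP
      Det: this
      N: robot
The bracketing above is licensed at every node by one of the given productions, with S at the root.

Grammatical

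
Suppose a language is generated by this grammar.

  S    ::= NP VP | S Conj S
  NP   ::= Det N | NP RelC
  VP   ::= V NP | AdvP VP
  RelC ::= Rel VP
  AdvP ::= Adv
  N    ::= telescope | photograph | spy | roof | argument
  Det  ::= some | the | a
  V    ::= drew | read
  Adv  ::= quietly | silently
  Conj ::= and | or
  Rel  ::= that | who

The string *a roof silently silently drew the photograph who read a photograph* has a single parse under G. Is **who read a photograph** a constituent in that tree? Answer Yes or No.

Yes

[S [NP [Det a] [N roof]] [VP [AdvP [Adv silently]] [VP [AdvP [Adv silently]] [VP [V drew] [NP [NP [Det the] [N photograph]] [RelC [Rel who] [VP [V read] [NP [Det a] [N photograph]]]]]]]]]
The words 'who read a photograph' are exhaustively dominated by a single RelC node (built by RelC → Rel VP), so they form a constituent.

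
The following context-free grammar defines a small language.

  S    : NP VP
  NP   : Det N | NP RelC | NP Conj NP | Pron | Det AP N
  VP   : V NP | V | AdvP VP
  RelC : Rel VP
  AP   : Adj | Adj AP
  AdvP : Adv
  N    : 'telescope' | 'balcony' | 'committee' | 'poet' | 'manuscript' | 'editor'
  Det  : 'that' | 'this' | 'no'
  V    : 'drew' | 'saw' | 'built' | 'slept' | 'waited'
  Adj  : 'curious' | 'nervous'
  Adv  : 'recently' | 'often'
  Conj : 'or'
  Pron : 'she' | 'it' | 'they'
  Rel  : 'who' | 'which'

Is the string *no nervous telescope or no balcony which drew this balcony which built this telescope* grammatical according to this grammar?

For S → NP VP, every NP-prefix leaves a non-VP remainder: after 'no nervous telescope' the remainder is not a VP; after 'no nervous telescope or no balcony' the remainder is not a VP; after 'no nervous telescope or no balcony which drew' the remainder is not a VP (and 2 more).

Ungrammatical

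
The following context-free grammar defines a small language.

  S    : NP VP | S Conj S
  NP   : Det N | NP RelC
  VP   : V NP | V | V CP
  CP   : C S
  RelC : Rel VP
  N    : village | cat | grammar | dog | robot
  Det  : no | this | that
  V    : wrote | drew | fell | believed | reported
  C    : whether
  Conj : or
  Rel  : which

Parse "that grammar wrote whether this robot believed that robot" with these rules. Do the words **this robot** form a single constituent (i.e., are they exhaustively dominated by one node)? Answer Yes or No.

[S [NP [Det that] [N grammar]] [VP [V wrote] [CP [C whether] [S [NP [Det this] [N robot]] [VP [V believed] [NP [Det that] [N robot]]]]]]]
The words 'this robot' are exhaustively dominated by a single NP node (built by NP → Det N), so they form a constituent.

Yes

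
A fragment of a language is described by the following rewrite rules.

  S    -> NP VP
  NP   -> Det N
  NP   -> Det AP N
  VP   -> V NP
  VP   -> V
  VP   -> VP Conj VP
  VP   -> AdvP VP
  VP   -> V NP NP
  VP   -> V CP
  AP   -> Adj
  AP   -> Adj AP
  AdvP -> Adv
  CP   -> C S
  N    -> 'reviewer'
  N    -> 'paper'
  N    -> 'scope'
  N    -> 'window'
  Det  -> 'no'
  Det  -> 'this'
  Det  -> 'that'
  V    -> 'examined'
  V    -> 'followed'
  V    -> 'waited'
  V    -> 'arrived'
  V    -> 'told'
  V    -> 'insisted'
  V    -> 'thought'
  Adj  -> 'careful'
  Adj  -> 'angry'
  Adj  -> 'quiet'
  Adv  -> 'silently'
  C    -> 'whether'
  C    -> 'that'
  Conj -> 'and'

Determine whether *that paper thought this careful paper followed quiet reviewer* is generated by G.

A V word can never sit immediately before an Adj word in any string this grammar generates, so the substring 'followed quiet' rules out a derivation.

Ungrammatical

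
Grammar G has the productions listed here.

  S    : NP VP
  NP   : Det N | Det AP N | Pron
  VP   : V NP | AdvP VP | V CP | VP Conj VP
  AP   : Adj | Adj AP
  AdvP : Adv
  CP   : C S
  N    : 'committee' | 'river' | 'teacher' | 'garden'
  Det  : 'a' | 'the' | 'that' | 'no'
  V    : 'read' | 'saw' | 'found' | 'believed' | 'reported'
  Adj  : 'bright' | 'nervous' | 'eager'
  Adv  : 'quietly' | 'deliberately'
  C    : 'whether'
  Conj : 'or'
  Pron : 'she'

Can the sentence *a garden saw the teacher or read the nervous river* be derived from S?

S
  NP
    Det: a
    N: garden
  VP
    VP
      V: saw
      NP
        Det: the
        N: teacher
    Conj: or
    VP
      V: read
      NP
        Det: the
        AP
          Adj: nervous
        N: river
Every word is introduced by a lexical rule and the phrasal rules combine the resulting categories into a single S.

Grammatical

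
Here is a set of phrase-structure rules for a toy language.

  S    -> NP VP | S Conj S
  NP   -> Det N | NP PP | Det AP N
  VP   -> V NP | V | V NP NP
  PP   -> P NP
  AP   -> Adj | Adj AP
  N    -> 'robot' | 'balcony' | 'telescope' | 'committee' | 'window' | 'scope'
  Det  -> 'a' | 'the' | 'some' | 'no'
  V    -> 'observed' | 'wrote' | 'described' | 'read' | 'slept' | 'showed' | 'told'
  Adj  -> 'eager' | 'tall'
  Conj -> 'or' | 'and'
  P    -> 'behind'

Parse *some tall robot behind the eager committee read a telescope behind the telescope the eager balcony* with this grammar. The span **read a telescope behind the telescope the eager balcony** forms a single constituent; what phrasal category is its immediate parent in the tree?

S

[S [NP [NP [Det some] [AP [Adj tall]] [N robot]] [PP [P behind] [NP [Det the] [AP [Adj eager]] [N committee]]]] [VP [V read] [NP [NP [Det a] [N telescope]] [PP [P behind] [NP [Det the] [N telescope]]]] [NP [Det the] [AP [Adj eager]] [N balcony]]]]
The span 'read a telescope behind the telescope the eager balcony' is the VP node built by VP → V NP NP.
Its mother is the S built by S → NP VP.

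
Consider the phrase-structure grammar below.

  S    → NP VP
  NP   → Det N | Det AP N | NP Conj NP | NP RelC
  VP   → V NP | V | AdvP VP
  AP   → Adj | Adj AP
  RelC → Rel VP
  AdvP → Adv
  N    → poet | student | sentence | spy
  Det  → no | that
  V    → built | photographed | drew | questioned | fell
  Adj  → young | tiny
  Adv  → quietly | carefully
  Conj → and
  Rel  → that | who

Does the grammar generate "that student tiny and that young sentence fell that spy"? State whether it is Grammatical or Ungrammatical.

Ungrammatical

An N word can never sit immediately before an Adj word in any string this grammar generates, so the substring 'student tiny' rules out a derivation.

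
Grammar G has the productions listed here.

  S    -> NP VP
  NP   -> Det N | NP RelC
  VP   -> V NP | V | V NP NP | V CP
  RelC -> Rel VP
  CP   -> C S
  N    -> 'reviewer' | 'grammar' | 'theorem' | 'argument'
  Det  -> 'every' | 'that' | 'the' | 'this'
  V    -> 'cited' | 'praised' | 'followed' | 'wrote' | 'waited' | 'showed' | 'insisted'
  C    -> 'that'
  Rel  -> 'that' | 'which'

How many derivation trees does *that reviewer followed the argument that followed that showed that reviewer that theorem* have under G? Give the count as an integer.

2

The two bracketings:
[S [NP [Det that] [N reviewer]] [VP [V followed] [NP [NP [NP [Det the] [N argument]] [RelC [Rel that] [VP [V followed]]]] [RelC [Rel that] [VP [V showed] [NP [Det that] [N reviewer]] [NP [Det that] [N theorem]]]]]]]
[S [NP [Det that] [N reviewer]] [VP [V followed] [NP [NP [NP [Det the] [N argument]] [RelC [Rel that] [VP [V followed]]]] [RelC [Rel that] [VP [V showed] [NP [Det that] [N reviewer]]]]] [NP [Det that] [N theorem]]]]
The trees differ in how a recursive rule is bracketed over the same span.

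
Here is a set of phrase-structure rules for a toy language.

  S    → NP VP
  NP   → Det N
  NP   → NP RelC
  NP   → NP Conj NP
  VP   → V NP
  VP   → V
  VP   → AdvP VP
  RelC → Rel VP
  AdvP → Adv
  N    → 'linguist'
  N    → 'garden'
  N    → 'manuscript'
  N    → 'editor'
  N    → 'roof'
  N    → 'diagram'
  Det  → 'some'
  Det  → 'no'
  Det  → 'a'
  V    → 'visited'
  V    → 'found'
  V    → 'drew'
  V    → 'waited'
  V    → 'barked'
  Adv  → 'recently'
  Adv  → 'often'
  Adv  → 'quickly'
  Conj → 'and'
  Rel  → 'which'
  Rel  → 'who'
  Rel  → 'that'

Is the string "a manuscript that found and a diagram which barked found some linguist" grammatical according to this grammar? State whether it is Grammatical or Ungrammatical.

Grammatical

[S [NP [NP [NP [NP [Det a] [N manuscript]] [RelC [Rel that] [VP [V found]]]] [Conj and] [NP [Det a] [N diagram]]] [RelC [Rel which] [VP [V barked]]]] [VP [V found] [NP [Det some] [N linguist]]]]
The bracketing above is licensed at every node by one of the given productions, with S at the root.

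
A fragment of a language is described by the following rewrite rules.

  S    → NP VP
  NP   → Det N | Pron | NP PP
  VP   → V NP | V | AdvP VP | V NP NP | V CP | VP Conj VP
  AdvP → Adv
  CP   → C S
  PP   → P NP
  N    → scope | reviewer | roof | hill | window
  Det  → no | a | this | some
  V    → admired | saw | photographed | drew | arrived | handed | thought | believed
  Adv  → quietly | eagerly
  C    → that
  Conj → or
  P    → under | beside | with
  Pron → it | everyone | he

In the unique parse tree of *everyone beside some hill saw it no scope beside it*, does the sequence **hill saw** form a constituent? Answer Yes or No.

No

[S [NP [NP [Pron everyone]] [PP [P beside] [NP [Det some] [N hill]]]] [VP [V saw] [NP [Pron it]] [NP [NP [Det no] [N scope]] [PP [P beside] [NP [Pron it]]]]]]
The smallest constituent containing 'hill saw' is the S spanning 'everyone beside some hill saw it no scope beside it'; no single node in the tree dominates exactly the given words.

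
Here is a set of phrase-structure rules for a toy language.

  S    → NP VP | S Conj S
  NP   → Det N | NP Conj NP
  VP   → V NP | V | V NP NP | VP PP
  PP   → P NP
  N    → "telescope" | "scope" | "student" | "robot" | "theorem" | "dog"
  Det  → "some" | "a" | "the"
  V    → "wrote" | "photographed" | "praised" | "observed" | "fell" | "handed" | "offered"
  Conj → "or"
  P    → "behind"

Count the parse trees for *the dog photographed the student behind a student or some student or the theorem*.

2

The two bracketings:
[S [NP [Det the] [N dog]] [VP [VP [V photographed] [NP [Det the] [N student]]] [PP [P behind] [NP [NP [Det a] [N student]] [Conj or] [NP [NP [Det some] [N student]] [Conj or] [NP [Det the] [N theorem]]]]]]]
[S [NP [Det the] [N dog]] [VP [VP [V photographed] [NP [Det the] [N student]]] [PP [P behind] [NP [NP [NP [Det a] [N student]] [Conj or] [NP [Det some] [N student]]] [Conj or] [NP [Det the] [N theorem]]]]]]
The trees differ in how a recursive rule is bracketed over the same span.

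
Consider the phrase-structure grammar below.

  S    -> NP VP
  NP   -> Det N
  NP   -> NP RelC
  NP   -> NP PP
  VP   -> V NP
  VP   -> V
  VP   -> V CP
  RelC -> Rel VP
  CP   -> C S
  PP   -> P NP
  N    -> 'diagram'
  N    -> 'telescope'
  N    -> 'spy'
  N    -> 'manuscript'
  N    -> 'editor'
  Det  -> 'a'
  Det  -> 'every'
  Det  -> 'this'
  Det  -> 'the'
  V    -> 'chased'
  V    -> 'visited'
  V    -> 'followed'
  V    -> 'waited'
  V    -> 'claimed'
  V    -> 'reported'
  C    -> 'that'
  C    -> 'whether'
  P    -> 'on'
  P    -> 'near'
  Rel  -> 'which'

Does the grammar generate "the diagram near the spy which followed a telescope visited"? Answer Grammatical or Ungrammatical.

S
  NP
    NP
      NP
        Det: the
        N: diagram
      PP
        P: near
        NP
          Det: the
          N: spy
    RelC
      Rel: which
      VP
        V: followed
        NP
          Det: a
          N: telescope
  VP
    V: visited
Every word is introduced by a lexical rule and the phrasal rules combine the resulting categories into a single S.

Grammatical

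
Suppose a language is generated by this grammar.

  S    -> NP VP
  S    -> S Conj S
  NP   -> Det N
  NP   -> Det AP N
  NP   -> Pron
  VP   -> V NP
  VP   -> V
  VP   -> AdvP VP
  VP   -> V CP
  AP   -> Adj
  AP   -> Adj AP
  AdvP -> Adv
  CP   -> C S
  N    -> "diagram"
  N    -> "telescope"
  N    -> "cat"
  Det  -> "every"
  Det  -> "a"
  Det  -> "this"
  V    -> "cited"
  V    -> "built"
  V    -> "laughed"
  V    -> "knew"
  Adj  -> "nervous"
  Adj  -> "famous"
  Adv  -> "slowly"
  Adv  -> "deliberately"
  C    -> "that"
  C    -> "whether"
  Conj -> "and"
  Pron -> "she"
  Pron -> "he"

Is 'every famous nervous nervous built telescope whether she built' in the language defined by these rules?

Ungrammatical

An Adj word can never sit immediately before a V word in any string this grammar generates, so the substring 'nervous built' rules out a derivation.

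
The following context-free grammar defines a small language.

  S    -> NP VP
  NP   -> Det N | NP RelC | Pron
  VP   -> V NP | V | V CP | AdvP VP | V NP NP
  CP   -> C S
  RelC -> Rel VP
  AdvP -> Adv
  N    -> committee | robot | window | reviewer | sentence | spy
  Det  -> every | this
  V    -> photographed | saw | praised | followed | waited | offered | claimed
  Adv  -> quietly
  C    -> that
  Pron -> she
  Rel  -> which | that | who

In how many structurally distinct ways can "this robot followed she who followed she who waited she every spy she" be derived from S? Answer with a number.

Two of the 4 distinct bracketings:
[S [NP [Det this] [N robot]] [VP [V followed] [NP [NP [Pron she]] [RelC [Rel who] [VP [V followed] [NP [NP [Pron she]] [RelC [Rel who] [VP [V waited] [NP [Pron she]] [NP [Det every] [N spy]]]]] [NP [Pron she]]]]]]]
[S [NP [Det this] [N robot]] [VP [V followed] [NP [NP [Pron she]] [RelC [Rel who] [VP [V followed] [NP [NP [Pron she]] [RelC [Rel who] [VP [V waited] [NP [Pron she]] [NP [Det every] [N spy]]]]]]]] [NP [Pron she]]]]
The trees differ in how a recursive rule is bracketed over the same span.

4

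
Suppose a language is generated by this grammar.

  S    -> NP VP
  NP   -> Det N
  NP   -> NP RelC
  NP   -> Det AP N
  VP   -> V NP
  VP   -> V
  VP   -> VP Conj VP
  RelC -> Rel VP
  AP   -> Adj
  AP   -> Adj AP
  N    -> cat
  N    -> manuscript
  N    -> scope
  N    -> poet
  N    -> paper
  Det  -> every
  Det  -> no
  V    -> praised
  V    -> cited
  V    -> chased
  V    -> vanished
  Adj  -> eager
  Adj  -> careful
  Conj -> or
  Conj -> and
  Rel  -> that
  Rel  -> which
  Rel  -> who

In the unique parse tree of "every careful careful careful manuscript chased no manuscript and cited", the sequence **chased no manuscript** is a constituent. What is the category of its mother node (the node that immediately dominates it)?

S
  NP
    Det: every
    AP
      Adj: careful
      AP
        Adj: careful
        AP
          Adj: careful
    N: manuscript
  VP
    VP
      V: chased
      NP
        Det: no
        N: manuscript
    Conj: and
    VP
      V: cited
The span 'chased no manuscript' is the VP node built by VP → V NP.
Its mother is the VP built by VP → VP Conj VP.

VP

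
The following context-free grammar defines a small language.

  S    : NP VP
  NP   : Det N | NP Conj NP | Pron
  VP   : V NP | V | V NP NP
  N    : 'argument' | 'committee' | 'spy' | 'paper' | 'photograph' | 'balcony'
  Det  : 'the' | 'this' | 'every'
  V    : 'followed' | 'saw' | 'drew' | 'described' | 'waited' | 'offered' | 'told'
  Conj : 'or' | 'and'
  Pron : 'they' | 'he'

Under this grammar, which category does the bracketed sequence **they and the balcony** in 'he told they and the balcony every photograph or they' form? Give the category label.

NP

[S [NP [Pron he]] [VP [V told] [NP [NP [Pron they]] [Conj and] [NP [Det the] [N balcony]]] [NP [NP [Det every] [N photograph]] [Conj or] [NP [Pron they]]]]]
The span 'they and the balcony' is the NP node built by NP → NP Conj NP.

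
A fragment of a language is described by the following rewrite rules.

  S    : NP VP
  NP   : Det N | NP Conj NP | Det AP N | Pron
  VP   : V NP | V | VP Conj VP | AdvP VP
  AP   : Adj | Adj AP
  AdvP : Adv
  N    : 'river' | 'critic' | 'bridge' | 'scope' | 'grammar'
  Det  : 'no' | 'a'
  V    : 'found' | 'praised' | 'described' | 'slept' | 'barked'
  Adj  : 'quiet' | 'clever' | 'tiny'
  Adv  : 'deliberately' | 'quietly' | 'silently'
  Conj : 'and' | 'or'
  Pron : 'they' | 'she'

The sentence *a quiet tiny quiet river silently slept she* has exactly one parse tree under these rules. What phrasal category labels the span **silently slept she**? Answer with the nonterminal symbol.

VP

S
  NP
    Det: a
    AP
      Adj: quiet
      AP
        Adj: tiny
        AP
          Adj: quiet
    N: river
  VP
    AdvP
      Adv: silently
    VP
      V: slept
      NP
        Pron: she
The span 'silently slept she' is the VP node built by VP → AdvP VP.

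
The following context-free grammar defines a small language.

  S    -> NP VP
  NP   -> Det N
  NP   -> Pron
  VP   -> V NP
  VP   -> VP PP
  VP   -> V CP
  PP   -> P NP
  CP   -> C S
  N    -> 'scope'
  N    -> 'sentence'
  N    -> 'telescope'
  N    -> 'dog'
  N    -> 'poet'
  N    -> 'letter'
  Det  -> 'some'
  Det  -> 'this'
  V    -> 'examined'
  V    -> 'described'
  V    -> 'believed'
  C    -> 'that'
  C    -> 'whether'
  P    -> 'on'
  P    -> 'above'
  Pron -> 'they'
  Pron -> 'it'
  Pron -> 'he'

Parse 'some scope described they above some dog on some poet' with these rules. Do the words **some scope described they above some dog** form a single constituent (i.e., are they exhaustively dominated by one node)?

No

[S [NP [Det some] [N scope]] [VP [VP [VP [V described] [NP [Pron they]]] [PP [P above] [NP [Det some] [N dog]]]] [PP [P on] [NP [Det some] [N poet]]]]]
The smallest constituent containing 'some scope described they above some dog' is the S spanning 'some scope described they above some dog on some poet'; no single node in the tree dominates exactly the given words.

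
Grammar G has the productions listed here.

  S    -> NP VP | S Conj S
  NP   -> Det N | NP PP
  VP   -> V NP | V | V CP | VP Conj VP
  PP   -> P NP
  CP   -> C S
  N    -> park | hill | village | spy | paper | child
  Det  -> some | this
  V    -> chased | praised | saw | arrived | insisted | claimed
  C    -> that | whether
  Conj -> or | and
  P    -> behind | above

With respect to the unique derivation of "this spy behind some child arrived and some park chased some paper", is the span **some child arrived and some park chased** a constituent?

[S [S [NP [NP [Det this] [N spy]] [PP [P behind] [NP [Det some] [N child]]]] [VP [V arrived]]] [Conj and] [S [NP [Det some] [N park]] [VP [V chased] [NP [Det some] [N paper]]]]]
The smallest constituent containing 'some child arrived and some park chased' is the S spanning 'this spy behind some child arrived and some park chased some paper'; no single node in the tree dominates exactly the given words.

No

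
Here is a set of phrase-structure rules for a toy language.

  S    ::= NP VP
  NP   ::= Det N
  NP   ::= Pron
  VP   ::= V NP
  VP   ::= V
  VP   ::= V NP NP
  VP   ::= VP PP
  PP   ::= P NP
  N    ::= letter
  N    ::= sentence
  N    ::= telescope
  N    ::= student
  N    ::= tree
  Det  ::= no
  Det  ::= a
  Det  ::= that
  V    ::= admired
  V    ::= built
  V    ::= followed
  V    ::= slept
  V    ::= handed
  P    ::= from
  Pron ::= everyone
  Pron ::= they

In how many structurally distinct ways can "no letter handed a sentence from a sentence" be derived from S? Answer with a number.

[S [NP [Det no] [N letter]] [VP [VP [V handed] [NP [Det a] [N sentence]]] [PP [P from] [NP [Det a] [N sentence]]]]]
No rule offers an alternative attachment or grouping for any span, so this is the only derivation.

1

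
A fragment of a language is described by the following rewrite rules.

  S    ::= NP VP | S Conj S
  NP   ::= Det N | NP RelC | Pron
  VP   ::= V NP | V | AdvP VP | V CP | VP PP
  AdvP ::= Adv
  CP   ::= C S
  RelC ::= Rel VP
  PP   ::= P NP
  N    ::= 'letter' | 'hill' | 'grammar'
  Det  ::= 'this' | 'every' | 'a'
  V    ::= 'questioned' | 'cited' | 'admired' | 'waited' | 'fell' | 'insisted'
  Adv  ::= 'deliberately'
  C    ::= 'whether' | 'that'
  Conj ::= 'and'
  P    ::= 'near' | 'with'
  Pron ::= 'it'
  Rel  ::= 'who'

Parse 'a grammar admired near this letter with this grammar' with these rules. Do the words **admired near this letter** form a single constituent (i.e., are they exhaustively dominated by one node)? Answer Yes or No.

Yes

[S [NP [Det a] [N grammar]] [VP [VP [VP [V admired]] [PP [P near] [NP [Det this] [N letter]]]] [PP [P with] [NP [Det this] [N grammar]]]]]
The words 'admired near this letter' are exhaustively dominated by a single VP node (built by VP → VP PP), so they form a constituent.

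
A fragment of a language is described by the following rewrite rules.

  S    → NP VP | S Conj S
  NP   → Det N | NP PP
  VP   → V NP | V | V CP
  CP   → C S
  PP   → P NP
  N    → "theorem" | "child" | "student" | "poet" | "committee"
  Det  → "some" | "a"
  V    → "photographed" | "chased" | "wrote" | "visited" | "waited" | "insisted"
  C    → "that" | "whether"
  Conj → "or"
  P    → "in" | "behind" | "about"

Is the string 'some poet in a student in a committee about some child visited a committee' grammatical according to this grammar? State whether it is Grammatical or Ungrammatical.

S
  NP
    NP
      Det: some
      N: poet
    PP
      P: in
      NP
        NP
          Det: a
          N: student
        PP
          P: in
          NP
            NP
              Det: a
              N: committee
            PP
              P: about
              NP
                Det: some
                N: child
  VP
    V: visited
    NP
      Det: a
      N: committee
Every word is introduced by a lexical rule and the phrasal rules combine the resulting categories into a single S.

Grammatical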